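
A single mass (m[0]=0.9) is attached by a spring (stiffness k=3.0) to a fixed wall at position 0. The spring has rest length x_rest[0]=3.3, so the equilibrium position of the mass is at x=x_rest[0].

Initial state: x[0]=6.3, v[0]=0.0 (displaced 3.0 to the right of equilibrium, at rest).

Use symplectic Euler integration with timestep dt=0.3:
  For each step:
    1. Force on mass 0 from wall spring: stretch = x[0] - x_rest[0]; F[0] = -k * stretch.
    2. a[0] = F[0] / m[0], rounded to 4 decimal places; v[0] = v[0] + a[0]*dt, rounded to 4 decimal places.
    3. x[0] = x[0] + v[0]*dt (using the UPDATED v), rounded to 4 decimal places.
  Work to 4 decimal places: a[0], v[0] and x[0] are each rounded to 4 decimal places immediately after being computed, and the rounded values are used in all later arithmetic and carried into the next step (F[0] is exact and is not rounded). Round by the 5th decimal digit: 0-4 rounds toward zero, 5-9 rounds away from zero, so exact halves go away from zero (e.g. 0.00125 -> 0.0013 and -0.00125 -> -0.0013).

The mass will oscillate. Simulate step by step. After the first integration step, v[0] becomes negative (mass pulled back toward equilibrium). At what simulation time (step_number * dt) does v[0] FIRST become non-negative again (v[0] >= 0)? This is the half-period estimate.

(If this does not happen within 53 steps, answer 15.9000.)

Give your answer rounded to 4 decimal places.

Step 0: x=[6.3000] v=[0.0000]
Step 1: x=[5.4000] v=[-3.0000]
Step 2: x=[3.8700] v=[-5.1000]
Step 3: x=[2.1690] v=[-5.6700]
Step 4: x=[0.8073] v=[-4.5390]
Step 5: x=[0.1934] v=[-2.0463]
Step 6: x=[0.5115] v=[1.0603]
First v>=0 after going negative at step 6, time=1.8000

Answer: 1.8000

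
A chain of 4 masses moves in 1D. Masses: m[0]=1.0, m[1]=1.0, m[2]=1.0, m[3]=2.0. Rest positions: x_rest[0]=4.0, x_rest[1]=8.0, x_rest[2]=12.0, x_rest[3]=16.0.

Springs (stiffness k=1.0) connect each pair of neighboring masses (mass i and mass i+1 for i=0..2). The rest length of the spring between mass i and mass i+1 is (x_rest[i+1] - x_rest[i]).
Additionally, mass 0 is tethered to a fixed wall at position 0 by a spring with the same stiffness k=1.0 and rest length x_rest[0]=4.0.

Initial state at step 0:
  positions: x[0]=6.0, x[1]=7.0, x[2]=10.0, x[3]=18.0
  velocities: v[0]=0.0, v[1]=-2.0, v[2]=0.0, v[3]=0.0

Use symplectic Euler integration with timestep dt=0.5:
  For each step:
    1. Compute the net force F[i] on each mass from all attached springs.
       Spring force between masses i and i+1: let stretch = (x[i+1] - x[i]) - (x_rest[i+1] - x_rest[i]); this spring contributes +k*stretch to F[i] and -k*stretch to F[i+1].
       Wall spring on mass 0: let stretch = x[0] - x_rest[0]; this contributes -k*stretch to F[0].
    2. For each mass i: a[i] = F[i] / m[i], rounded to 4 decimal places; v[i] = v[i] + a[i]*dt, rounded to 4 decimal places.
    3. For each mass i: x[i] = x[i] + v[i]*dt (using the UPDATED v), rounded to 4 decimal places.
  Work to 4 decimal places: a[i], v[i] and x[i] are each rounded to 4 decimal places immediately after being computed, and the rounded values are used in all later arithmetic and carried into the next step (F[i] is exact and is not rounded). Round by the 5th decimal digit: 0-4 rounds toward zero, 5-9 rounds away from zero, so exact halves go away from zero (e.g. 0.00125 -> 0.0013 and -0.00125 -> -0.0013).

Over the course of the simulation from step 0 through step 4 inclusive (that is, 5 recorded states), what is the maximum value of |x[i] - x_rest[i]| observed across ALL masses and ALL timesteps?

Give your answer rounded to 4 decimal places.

Step 0: x=[6.0000 7.0000 10.0000 18.0000] v=[0.0000 -2.0000 0.0000 0.0000]
Step 1: x=[4.7500 6.5000 11.2500 17.5000] v=[-2.5000 -1.0000 2.5000 -1.0000]
Step 2: x=[2.7500 6.7500 12.8750 16.7188] v=[-4.0000 0.5000 3.2500 -1.5625]
Step 3: x=[1.0625 7.5313 13.9297 15.9571] v=[-3.3750 1.5625 2.1094 -1.5235]
Step 4: x=[0.7266 8.2950 13.8917 15.4419] v=[-0.6719 1.5273 -0.0761 -1.0304]
Max displacement = 3.2734

Answer: 3.2734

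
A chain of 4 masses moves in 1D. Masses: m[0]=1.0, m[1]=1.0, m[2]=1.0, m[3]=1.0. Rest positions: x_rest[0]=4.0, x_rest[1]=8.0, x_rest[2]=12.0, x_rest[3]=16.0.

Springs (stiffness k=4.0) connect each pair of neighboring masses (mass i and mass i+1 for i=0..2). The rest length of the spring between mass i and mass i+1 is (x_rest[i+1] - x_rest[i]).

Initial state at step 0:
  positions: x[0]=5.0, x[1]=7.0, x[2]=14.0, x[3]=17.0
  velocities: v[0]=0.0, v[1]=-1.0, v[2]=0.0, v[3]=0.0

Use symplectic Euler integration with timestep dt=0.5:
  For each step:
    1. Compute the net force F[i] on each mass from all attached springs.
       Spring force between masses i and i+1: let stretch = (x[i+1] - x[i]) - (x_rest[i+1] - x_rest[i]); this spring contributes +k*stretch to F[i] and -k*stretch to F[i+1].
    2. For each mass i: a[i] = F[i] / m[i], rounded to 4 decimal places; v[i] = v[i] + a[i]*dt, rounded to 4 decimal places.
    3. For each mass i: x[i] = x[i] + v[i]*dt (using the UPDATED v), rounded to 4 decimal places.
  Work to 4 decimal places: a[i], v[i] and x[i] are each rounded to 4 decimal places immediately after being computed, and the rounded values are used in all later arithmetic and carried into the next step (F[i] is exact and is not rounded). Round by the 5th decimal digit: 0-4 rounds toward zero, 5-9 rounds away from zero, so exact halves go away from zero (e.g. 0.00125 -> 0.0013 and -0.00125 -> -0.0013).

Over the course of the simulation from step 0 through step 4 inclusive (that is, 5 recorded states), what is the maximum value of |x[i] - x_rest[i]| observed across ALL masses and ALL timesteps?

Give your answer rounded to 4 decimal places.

Step 0: x=[5.0000 7.0000 14.0000 17.0000] v=[0.0000 -1.0000 0.0000 0.0000]
Step 1: x=[3.0000 11.5000 10.0000 18.0000] v=[-4.0000 9.0000 -8.0000 2.0000]
Step 2: x=[5.5000 6.0000 15.5000 15.0000] v=[5.0000 -11.0000 11.0000 -6.0000]
Step 3: x=[4.5000 9.5000 11.0000 16.5000] v=[-2.0000 7.0000 -9.0000 3.0000]
Step 4: x=[4.5000 9.5000 10.5000 16.5000] v=[0.0000 0.0000 -1.0000 0.0000]
Max displacement = 3.5000

Answer: 3.5000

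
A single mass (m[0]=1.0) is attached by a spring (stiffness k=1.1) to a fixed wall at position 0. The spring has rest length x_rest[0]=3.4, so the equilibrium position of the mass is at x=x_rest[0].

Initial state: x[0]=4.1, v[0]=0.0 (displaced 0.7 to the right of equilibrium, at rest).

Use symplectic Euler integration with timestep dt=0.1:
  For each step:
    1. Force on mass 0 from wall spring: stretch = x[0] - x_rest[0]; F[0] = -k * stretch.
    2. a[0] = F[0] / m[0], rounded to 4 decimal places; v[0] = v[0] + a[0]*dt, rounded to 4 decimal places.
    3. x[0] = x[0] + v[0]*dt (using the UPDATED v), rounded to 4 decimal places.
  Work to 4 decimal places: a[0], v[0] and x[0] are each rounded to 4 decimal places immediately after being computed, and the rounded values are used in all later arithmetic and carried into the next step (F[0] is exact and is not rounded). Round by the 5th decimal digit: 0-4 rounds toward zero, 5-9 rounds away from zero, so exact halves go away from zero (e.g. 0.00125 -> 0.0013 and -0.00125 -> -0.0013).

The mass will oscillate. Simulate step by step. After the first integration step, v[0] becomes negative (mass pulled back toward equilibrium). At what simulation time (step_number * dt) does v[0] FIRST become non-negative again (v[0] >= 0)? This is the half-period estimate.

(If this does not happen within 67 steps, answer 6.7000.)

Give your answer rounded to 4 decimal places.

Step 0: x=[4.1000] v=[0.0000]
Step 1: x=[4.0923] v=[-0.0770]
Step 2: x=[4.0770] v=[-0.1532]
Step 3: x=[4.0542] v=[-0.2277]
Step 4: x=[4.0242] v=[-0.2997]
Step 5: x=[3.9874] v=[-0.3684]
Step 6: x=[3.9441] v=[-0.4330]
Step 7: x=[3.8948] v=[-0.4929]
Step 8: x=[3.8401] v=[-0.5473]
Step 9: x=[3.7805] v=[-0.5957]
Step 10: x=[3.7167] v=[-0.6376]
Step 11: x=[3.6495] v=[-0.6724]
Step 12: x=[3.5795] v=[-0.6999]
Step 13: x=[3.5075] v=[-0.7197]
Step 14: x=[3.4344] v=[-0.7315]
Step 15: x=[3.3609] v=[-0.7353]
Step 16: x=[3.2878] v=[-0.7310]
Step 17: x=[3.2159] v=[-0.7187]
Step 18: x=[3.1461] v=[-0.6985]
Step 19: x=[3.0790] v=[-0.6706]
Step 20: x=[3.0155] v=[-0.6353]
Step 21: x=[2.9562] v=[-0.5930]
Step 22: x=[2.9018] v=[-0.5442]
Step 23: x=[2.8529] v=[-0.4894]
Step 24: x=[2.8100] v=[-0.4292]
Step 25: x=[2.7736] v=[-0.3643]
Step 26: x=[2.7441] v=[-0.2954]
Step 27: x=[2.7218] v=[-0.2233]
Step 28: x=[2.7069] v=[-0.1487]
Step 29: x=[2.6997] v=[-0.0725]
Step 30: x=[2.7002] v=[0.0045]
First v>=0 after going negative at step 30, time=3.0000

Answer: 3.0000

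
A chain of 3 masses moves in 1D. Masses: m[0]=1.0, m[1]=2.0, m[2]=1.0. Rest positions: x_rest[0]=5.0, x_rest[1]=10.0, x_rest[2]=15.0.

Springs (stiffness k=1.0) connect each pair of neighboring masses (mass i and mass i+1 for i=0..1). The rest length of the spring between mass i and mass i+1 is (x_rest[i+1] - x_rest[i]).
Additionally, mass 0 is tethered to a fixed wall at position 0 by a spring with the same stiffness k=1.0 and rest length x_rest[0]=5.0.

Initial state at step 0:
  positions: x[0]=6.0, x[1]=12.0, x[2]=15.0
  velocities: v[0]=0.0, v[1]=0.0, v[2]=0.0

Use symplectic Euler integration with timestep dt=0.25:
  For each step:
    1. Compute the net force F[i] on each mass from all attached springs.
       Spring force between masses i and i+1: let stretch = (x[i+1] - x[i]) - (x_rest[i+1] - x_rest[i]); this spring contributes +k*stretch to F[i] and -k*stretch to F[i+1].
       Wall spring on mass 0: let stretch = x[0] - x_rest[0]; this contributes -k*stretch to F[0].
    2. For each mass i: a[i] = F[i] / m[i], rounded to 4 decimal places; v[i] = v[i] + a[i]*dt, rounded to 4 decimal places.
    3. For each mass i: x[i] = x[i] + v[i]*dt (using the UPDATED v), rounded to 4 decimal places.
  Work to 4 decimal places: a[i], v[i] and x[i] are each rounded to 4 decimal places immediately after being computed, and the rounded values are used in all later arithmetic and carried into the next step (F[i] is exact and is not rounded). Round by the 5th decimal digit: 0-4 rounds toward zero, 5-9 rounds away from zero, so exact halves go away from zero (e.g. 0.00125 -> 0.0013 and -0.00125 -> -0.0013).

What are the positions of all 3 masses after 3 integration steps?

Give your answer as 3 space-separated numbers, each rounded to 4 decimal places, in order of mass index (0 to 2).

Answer: 5.9721 11.4852 15.6831

Derivation:
Step 0: x=[6.0000 12.0000 15.0000] v=[0.0000 0.0000 0.0000]
Step 1: x=[6.0000 11.9063 15.1250] v=[0.0000 -0.3750 0.5000]
Step 2: x=[5.9942 11.7286 15.3613] v=[-0.0234 -0.7110 0.9453]
Step 3: x=[5.9721 11.4852 15.6831] v=[-0.0884 -0.9737 1.2871]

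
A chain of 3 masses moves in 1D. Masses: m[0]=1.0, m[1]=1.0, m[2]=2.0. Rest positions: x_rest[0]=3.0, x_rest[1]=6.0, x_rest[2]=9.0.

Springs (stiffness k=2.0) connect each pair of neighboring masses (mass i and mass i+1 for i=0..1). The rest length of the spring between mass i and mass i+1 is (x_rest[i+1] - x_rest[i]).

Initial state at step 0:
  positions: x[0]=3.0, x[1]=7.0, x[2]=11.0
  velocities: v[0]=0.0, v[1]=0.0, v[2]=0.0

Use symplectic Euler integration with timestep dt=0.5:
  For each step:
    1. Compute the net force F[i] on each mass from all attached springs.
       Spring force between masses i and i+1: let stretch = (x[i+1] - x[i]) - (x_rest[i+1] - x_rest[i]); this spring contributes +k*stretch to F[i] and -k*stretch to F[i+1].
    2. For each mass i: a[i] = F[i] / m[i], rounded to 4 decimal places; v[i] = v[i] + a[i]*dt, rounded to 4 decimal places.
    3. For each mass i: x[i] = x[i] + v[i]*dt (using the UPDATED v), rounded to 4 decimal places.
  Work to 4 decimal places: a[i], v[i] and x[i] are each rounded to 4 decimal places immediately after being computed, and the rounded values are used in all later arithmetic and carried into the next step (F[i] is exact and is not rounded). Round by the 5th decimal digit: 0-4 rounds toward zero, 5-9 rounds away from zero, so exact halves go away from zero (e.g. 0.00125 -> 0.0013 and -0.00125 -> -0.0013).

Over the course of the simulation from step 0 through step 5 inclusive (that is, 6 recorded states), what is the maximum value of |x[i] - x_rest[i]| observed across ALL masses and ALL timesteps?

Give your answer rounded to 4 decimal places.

Step 0: x=[3.0000 7.0000 11.0000] v=[0.0000 0.0000 0.0000]
Step 1: x=[3.5000 7.0000 10.7500] v=[1.0000 0.0000 -0.5000]
Step 2: x=[4.2500 7.1250 10.3125] v=[1.5000 0.2500 -0.8750]
Step 3: x=[4.9375 7.4063 9.8281] v=[1.3750 0.5625 -0.9688]
Step 4: x=[5.3594 7.6641 9.4883] v=[0.8438 0.5155 -0.6797]
Step 5: x=[5.4337 7.6816 9.4424] v=[0.1485 0.0350 -0.0918]
Max displacement = 2.4337

Answer: 2.4337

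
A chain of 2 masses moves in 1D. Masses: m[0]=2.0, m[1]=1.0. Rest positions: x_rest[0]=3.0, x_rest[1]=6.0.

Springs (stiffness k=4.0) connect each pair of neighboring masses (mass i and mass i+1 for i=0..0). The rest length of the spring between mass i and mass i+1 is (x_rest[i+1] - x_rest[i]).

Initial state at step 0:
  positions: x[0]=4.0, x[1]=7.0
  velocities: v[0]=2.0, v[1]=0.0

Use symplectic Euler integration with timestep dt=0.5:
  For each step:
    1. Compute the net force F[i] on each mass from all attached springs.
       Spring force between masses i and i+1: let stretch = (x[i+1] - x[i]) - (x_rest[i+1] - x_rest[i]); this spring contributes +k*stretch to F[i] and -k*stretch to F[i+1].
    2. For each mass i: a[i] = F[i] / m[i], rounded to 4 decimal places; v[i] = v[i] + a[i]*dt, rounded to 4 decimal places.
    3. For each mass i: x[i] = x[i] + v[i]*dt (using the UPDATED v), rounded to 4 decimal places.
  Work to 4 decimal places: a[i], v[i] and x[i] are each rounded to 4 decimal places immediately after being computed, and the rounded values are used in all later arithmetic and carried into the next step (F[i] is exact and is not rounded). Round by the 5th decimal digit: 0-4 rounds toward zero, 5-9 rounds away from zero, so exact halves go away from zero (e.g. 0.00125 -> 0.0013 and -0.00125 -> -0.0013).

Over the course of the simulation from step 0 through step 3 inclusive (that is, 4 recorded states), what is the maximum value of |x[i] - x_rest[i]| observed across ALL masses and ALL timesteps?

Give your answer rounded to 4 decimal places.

Answer: 3.5000

Derivation:
Step 0: x=[4.0000 7.0000] v=[2.0000 0.0000]
Step 1: x=[5.0000 7.0000] v=[2.0000 0.0000]
Step 2: x=[5.5000 8.0000] v=[1.0000 2.0000]
Step 3: x=[5.7500 9.5000] v=[0.5000 3.0000]
Max displacement = 3.5000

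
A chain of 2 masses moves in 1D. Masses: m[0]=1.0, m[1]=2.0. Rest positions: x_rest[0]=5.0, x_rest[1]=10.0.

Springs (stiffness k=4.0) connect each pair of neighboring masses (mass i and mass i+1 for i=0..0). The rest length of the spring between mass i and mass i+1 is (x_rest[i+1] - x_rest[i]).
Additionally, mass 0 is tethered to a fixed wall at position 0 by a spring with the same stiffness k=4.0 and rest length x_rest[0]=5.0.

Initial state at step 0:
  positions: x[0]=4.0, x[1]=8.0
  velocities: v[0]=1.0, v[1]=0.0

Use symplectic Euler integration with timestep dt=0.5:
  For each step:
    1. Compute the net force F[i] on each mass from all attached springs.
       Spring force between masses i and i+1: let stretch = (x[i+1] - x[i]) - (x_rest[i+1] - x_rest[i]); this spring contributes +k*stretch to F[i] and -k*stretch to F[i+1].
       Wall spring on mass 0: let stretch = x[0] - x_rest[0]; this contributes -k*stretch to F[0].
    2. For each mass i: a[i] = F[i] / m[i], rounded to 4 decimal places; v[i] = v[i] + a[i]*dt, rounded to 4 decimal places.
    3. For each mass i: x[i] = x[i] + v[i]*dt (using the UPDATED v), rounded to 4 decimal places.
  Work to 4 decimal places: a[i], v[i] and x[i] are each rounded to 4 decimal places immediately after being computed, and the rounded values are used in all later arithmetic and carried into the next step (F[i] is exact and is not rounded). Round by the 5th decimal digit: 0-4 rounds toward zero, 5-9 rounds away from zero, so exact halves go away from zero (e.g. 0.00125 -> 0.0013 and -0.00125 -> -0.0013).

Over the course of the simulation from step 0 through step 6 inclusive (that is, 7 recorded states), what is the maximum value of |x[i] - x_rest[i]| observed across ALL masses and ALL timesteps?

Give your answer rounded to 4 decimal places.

Step 0: x=[4.0000 8.0000] v=[1.0000 0.0000]
Step 1: x=[4.5000 8.5000] v=[1.0000 1.0000]
Step 2: x=[4.5000 9.5000] v=[0.0000 2.0000]
Step 3: x=[5.0000 10.5000] v=[1.0000 2.0000]
Step 4: x=[6.0000 11.2500] v=[2.0000 1.5000]
Step 5: x=[6.2500 11.8750] v=[0.5000 1.2500]
Step 6: x=[5.8750 12.1875] v=[-0.7500 0.6250]
Max displacement = 2.1875

Answer: 2.1875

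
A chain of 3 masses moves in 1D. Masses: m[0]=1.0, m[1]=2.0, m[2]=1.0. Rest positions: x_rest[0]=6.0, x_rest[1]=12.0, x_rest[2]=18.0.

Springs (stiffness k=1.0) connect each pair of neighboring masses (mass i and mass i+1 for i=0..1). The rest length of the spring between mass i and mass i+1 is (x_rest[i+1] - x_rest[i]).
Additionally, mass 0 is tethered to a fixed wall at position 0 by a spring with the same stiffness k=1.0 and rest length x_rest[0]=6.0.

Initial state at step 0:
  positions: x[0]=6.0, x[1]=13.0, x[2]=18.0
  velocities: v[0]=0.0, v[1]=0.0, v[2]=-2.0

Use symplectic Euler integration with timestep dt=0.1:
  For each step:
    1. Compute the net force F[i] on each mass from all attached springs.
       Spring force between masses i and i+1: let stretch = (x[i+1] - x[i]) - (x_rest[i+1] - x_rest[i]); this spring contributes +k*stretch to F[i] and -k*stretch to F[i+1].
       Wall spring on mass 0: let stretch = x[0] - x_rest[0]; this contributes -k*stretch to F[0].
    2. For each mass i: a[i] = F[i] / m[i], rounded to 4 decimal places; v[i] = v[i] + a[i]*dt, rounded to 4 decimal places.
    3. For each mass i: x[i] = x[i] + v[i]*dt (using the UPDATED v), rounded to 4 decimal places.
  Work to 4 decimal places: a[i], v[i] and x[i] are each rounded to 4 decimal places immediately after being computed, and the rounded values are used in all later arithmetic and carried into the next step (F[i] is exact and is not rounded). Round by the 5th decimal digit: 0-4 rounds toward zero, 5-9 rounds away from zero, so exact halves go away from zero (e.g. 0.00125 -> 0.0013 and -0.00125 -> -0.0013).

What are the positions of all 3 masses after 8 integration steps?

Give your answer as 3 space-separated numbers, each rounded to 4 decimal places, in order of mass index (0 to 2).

Step 0: x=[6.0000 13.0000 18.0000] v=[0.0000 0.0000 -2.0000]
Step 1: x=[6.0100 12.9900 17.8100] v=[0.1000 -0.1000 -1.9000]
Step 2: x=[6.0297 12.9692 17.6318] v=[0.1970 -0.2080 -1.7820]
Step 3: x=[6.0585 12.9370 17.4670] v=[0.2880 -0.3219 -1.6483]
Step 4: x=[6.0955 12.8931 17.3169] v=[0.3700 -0.4393 -1.5013]
Step 5: x=[6.1395 12.8373 17.1825] v=[0.4402 -0.5580 -1.3437]
Step 6: x=[6.1891 12.7697 17.0647] v=[0.4960 -0.6756 -1.1782]
Step 7: x=[6.2426 12.6907 16.9639] v=[0.5352 -0.7899 -1.0077]
Step 8: x=[6.2982 12.6008 16.8804] v=[0.5558 -0.8987 -0.8350]

Answer: 6.2982 12.6008 16.8804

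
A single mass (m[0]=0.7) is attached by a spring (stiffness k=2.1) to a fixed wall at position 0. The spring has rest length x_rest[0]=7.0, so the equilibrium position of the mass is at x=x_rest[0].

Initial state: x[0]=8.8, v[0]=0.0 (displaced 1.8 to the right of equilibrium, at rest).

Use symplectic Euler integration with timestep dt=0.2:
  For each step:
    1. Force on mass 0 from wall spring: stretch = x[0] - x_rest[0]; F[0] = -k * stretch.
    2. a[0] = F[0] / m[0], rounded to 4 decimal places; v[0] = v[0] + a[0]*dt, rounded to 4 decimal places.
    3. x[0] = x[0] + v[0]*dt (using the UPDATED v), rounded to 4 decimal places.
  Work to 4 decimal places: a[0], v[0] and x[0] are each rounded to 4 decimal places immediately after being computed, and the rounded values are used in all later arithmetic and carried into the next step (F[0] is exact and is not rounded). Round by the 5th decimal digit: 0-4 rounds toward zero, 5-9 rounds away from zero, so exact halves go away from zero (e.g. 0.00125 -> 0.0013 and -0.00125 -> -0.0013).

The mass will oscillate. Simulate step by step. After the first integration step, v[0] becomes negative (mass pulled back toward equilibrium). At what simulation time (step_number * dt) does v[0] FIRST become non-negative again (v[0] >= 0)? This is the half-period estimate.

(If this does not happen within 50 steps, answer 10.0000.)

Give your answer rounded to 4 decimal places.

Answer: 2.0000

Derivation:
Step 0: x=[8.8000] v=[0.0000]
Step 1: x=[8.5840] v=[-1.0800]
Step 2: x=[8.1779] v=[-2.0304]
Step 3: x=[7.6305] v=[-2.7371]
Step 4: x=[7.0074] v=[-3.1154]
Step 5: x=[6.3834] v=[-3.1198]
Step 6: x=[5.8334] v=[-2.7498]
Step 7: x=[5.4234] v=[-2.0498]
Step 8: x=[5.2026] v=[-1.1038]
Step 9: x=[5.1975] v=[-0.0254]
Step 10: x=[5.4087] v=[1.0561]
First v>=0 after going negative at step 10, time=2.0000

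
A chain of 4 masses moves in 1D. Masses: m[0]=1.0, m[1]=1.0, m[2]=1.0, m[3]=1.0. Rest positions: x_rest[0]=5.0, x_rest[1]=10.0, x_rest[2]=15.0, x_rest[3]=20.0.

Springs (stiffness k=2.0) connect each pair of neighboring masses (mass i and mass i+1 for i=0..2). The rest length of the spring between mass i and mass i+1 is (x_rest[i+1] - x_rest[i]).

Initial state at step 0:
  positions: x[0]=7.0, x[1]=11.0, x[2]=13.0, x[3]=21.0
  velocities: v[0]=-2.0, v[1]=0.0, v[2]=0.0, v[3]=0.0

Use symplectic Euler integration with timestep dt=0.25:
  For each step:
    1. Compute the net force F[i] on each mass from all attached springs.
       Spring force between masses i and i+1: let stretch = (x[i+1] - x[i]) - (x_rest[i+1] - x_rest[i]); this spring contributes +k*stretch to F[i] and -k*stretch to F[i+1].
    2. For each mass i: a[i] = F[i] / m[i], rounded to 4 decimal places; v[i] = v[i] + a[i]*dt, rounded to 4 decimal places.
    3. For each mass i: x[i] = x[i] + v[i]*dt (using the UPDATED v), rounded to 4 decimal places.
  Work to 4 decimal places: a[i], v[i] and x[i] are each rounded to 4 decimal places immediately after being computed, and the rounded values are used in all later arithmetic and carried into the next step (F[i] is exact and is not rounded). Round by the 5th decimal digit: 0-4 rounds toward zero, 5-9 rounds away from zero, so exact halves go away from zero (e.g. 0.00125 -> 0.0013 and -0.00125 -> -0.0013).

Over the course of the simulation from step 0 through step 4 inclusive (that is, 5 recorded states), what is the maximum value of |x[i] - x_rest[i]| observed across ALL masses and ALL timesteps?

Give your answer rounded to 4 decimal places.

Step 0: x=[7.0000 11.0000 13.0000 21.0000] v=[-2.0000 0.0000 0.0000 0.0000]
Step 1: x=[6.3750 10.7500 13.7500 20.6250] v=[-2.5000 -1.0000 3.0000 -1.5000]
Step 2: x=[5.6719 10.3281 14.9844 20.0156] v=[-2.8125 -1.6875 4.9375 -2.4375]
Step 3: x=[4.9258 9.9062 16.2657 19.4023] v=[-2.9844 -1.6875 5.1250 -2.4531]
Step 4: x=[4.1773 9.6567 17.1441 19.0220] v=[-2.9942 -0.9980 3.5136 -1.5214]
Max displacement = 2.1441

Answer: 2.1441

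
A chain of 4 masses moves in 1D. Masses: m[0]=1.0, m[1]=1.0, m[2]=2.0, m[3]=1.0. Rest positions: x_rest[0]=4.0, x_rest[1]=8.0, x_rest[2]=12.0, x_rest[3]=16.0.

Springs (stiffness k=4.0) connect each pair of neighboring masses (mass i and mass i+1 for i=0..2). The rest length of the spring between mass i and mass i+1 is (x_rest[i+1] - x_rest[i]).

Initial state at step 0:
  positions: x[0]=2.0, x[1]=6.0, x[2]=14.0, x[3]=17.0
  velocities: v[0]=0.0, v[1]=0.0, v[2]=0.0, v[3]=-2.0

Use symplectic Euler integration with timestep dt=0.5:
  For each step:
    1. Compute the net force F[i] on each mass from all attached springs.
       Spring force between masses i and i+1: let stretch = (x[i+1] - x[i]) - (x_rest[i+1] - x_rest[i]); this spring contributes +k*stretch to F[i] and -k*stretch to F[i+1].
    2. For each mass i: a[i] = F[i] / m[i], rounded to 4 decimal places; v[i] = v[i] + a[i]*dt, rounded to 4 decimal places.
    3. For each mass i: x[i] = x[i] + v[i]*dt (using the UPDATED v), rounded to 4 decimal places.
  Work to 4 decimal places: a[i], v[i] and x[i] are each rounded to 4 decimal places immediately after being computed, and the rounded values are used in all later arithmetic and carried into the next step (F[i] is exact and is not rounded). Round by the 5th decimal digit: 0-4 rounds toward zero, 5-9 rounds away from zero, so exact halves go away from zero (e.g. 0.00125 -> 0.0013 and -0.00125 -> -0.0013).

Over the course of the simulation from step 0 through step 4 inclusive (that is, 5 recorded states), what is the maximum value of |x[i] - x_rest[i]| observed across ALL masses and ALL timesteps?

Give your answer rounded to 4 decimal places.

Answer: 3.5000

Derivation:
Step 0: x=[2.0000 6.0000 14.0000 17.0000] v=[0.0000 0.0000 0.0000 -2.0000]
Step 1: x=[2.0000 10.0000 11.5000 17.0000] v=[0.0000 8.0000 -5.0000 0.0000]
Step 2: x=[6.0000 7.5000 11.0000 15.5000] v=[8.0000 -5.0000 -1.0000 -3.0000]
Step 3: x=[7.5000 7.0000 11.0000 13.5000] v=[3.0000 -1.0000 0.0000 -4.0000]
Step 4: x=[4.5000 11.0000 10.2500 13.0000] v=[-6.0000 8.0000 -1.5000 -1.0000]
Max displacement = 3.5000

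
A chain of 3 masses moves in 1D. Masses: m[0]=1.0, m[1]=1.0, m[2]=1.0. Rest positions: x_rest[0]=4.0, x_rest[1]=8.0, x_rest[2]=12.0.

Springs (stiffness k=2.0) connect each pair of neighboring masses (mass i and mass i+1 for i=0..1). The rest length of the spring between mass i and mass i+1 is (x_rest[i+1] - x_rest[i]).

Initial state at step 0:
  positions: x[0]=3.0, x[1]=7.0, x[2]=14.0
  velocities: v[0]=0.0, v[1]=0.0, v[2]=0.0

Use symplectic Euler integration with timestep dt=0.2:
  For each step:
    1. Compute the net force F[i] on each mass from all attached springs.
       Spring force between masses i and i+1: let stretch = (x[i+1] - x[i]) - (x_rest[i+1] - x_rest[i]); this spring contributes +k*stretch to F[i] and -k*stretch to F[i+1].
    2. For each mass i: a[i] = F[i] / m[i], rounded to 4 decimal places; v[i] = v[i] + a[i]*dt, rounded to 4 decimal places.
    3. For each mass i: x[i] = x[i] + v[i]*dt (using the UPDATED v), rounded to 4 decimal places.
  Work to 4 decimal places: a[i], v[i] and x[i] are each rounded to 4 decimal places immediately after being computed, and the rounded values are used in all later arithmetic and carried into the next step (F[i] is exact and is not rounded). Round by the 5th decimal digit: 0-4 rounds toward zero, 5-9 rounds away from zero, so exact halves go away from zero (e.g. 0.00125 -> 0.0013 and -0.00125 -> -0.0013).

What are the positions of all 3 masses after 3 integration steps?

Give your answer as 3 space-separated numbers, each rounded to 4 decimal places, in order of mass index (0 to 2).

Answer: 3.0899 8.1658 12.7443

Derivation:
Step 0: x=[3.0000 7.0000 14.0000] v=[0.0000 0.0000 0.0000]
Step 1: x=[3.0000 7.2400 13.7600] v=[0.0000 1.2000 -1.2000]
Step 2: x=[3.0192 7.6624 13.3184] v=[0.0960 2.1120 -2.2080]
Step 3: x=[3.0899 8.1658 12.7443] v=[0.3533 2.5171 -2.8704]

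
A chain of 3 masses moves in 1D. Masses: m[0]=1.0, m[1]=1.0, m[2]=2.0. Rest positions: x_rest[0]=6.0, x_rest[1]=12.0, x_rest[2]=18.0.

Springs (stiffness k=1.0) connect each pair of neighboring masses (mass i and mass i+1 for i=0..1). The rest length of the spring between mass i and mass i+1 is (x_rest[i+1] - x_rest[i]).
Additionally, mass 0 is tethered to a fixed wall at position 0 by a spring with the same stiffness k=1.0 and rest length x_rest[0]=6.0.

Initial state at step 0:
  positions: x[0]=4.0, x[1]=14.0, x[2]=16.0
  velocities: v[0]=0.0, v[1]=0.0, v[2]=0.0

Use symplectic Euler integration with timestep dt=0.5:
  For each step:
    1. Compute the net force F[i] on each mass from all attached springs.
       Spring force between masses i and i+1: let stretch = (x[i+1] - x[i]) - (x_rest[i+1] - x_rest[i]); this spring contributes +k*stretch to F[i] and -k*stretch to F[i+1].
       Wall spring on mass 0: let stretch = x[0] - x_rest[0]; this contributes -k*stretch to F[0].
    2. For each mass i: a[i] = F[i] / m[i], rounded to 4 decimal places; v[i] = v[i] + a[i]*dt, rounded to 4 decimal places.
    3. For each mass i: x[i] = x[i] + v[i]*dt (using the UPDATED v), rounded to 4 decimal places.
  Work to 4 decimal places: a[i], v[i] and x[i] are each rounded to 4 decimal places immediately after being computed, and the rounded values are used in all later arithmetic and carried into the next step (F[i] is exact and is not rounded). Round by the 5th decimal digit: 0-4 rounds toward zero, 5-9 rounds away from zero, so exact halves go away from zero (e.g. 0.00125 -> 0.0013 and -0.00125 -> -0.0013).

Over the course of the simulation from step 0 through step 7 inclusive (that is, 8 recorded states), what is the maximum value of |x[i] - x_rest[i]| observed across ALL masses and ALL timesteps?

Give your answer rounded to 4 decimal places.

Answer: 3.6406

Derivation:
Step 0: x=[4.0000 14.0000 16.0000] v=[0.0000 0.0000 0.0000]
Step 1: x=[5.5000 12.0000 16.5000] v=[3.0000 -4.0000 1.0000]
Step 2: x=[7.2500 9.5000 17.1875] v=[3.5000 -5.0000 1.3750]
Step 3: x=[7.7500 8.3594 17.6641] v=[1.0000 -2.2813 0.9531]
Step 4: x=[6.4649 9.3926 17.7276] v=[-2.5703 2.0664 0.1269]
Step 5: x=[4.2955 11.7777 17.4992] v=[-4.3389 4.7701 -0.4569]
Step 6: x=[2.9227 13.7226 17.3056] v=[-2.7456 3.8898 -0.3873]
Step 7: x=[3.5192 13.8633 17.4141] v=[1.1930 0.2814 0.2170]
Max displacement = 3.6406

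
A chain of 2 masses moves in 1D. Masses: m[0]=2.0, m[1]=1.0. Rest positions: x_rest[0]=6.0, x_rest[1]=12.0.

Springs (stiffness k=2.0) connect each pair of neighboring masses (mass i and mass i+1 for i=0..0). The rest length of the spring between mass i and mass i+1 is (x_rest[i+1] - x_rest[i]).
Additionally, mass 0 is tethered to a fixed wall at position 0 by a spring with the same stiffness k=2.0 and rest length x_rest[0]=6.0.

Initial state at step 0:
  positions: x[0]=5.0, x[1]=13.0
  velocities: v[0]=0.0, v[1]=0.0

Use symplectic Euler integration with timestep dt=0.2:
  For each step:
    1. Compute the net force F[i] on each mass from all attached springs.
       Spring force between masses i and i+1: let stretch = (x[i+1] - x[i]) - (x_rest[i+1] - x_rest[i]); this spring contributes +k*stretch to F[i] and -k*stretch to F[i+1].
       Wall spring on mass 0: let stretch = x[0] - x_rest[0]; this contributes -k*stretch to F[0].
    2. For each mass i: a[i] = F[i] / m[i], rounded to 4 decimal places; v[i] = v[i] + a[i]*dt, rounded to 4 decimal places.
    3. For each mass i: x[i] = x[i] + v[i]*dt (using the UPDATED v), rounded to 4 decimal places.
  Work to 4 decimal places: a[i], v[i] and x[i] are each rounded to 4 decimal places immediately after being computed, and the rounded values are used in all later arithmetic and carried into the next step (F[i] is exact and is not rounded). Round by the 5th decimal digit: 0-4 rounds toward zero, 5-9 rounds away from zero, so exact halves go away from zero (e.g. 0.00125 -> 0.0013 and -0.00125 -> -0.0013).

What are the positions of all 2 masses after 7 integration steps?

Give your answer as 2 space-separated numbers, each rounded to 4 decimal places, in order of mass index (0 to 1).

Step 0: x=[5.0000 13.0000] v=[0.0000 0.0000]
Step 1: x=[5.1200 12.8400] v=[0.6000 -0.8000]
Step 2: x=[5.3440 12.5424] v=[1.1200 -1.4880]
Step 3: x=[5.6422 12.1489] v=[1.4909 -1.9674]
Step 4: x=[5.9750 11.7149] v=[1.6638 -2.1701]
Step 5: x=[6.2984 11.3017] v=[1.6168 -2.0661]
Step 6: x=[6.5700 10.9682] v=[1.3578 -1.6674]
Step 7: x=[6.7547 10.7629] v=[0.9234 -1.0267]

Answer: 6.7547 10.7629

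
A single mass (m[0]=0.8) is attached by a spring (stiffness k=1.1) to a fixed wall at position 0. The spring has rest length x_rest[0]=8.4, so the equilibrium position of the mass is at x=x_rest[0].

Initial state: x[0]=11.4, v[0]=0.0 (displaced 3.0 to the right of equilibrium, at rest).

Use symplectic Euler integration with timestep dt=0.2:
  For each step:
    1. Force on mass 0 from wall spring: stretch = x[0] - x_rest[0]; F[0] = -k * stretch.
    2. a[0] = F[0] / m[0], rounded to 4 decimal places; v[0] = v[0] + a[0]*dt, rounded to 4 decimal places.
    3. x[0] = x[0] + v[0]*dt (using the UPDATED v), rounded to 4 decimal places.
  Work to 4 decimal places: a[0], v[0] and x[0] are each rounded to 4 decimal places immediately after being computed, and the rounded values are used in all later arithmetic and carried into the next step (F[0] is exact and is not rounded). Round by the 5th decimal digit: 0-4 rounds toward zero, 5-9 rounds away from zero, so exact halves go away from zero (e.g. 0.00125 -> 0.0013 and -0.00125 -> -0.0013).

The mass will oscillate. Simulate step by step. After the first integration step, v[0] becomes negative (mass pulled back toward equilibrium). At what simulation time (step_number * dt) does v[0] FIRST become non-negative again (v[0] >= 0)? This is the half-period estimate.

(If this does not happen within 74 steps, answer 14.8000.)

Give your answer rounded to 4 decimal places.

Step 0: x=[11.4000] v=[0.0000]
Step 1: x=[11.2350] v=[-0.8250]
Step 2: x=[10.9141] v=[-1.6046]
Step 3: x=[10.4549] v=[-2.2960]
Step 4: x=[9.8827] v=[-2.8611]
Step 5: x=[9.2289] v=[-3.2688]
Step 6: x=[8.5296] v=[-3.4967]
Step 7: x=[7.8231] v=[-3.5323]
Step 8: x=[7.1484] v=[-3.3737]
Step 9: x=[6.5425] v=[-3.0295]
Step 10: x=[6.0388] v=[-2.5187]
Step 11: x=[5.6649] v=[-1.8694]
Step 12: x=[5.4415] v=[-1.1172]
Step 13: x=[5.3808] v=[-0.3036]
Step 14: x=[5.4861] v=[0.5267]
First v>=0 after going negative at step 14, time=2.8000

Answer: 2.8000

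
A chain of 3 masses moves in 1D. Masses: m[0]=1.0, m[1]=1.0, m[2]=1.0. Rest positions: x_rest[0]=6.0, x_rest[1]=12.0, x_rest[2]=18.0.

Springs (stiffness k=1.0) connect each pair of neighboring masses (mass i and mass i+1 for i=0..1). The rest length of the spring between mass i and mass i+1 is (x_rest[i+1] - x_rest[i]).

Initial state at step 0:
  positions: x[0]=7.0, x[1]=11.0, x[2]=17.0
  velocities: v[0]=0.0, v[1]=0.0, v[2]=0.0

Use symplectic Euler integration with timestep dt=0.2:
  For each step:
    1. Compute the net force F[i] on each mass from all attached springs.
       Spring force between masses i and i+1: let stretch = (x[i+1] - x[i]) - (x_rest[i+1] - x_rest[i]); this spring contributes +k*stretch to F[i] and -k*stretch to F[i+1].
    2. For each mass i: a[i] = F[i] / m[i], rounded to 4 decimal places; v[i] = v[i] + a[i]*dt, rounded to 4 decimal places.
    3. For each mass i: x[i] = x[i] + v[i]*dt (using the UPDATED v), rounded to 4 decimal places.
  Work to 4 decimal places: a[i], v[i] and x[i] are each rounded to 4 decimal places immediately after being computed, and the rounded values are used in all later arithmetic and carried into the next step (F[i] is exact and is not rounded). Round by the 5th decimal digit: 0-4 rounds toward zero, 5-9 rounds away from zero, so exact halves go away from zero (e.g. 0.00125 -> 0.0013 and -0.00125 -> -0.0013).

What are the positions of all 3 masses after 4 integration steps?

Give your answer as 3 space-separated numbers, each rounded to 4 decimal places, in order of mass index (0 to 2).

Step 0: x=[7.0000 11.0000 17.0000] v=[0.0000 0.0000 0.0000]
Step 1: x=[6.9200 11.0800 17.0000] v=[-0.4000 0.4000 0.0000]
Step 2: x=[6.7664 11.2304 17.0032] v=[-0.7680 0.7520 0.0160]
Step 3: x=[6.5514 11.4332 17.0155] v=[-1.0752 1.0138 0.0614]
Step 4: x=[6.2916 11.6640 17.0445] v=[-1.2988 1.1539 0.1449]

Answer: 6.2916 11.6640 17.0445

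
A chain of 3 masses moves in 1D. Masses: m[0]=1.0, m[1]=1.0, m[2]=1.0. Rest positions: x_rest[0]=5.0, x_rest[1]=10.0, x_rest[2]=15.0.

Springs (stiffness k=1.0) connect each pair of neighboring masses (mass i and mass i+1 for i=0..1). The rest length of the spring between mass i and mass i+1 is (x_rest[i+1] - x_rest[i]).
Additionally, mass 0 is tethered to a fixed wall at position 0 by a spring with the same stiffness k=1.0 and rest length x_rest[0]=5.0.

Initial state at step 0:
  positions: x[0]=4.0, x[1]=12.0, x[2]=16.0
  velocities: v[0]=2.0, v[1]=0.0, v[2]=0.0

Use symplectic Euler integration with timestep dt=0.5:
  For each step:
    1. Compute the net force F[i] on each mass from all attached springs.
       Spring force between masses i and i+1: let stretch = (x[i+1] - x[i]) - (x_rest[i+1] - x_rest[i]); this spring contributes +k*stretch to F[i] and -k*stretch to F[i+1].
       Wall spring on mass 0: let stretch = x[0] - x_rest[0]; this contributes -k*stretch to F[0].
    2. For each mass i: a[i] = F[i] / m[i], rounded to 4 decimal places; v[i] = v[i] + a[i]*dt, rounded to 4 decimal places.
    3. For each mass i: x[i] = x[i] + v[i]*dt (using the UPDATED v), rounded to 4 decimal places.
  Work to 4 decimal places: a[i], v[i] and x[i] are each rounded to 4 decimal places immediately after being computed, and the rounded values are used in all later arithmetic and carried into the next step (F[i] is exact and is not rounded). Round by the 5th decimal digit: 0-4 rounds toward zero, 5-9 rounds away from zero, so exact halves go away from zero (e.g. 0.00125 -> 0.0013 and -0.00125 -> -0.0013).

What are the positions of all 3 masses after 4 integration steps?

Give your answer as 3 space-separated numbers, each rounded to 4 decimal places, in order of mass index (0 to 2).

Step 0: x=[4.0000 12.0000 16.0000] v=[2.0000 0.0000 0.0000]
Step 1: x=[6.0000 11.0000 16.2500] v=[4.0000 -2.0000 0.5000]
Step 2: x=[7.7500 10.0625 16.4375] v=[3.5000 -1.8750 0.3750]
Step 3: x=[8.1407 10.1407 16.2813] v=[0.7813 0.1563 -0.3125]
Step 4: x=[6.9962 11.2540 15.8399] v=[-2.2891 2.2266 -0.8828]

Answer: 6.9962 11.2540 15.8399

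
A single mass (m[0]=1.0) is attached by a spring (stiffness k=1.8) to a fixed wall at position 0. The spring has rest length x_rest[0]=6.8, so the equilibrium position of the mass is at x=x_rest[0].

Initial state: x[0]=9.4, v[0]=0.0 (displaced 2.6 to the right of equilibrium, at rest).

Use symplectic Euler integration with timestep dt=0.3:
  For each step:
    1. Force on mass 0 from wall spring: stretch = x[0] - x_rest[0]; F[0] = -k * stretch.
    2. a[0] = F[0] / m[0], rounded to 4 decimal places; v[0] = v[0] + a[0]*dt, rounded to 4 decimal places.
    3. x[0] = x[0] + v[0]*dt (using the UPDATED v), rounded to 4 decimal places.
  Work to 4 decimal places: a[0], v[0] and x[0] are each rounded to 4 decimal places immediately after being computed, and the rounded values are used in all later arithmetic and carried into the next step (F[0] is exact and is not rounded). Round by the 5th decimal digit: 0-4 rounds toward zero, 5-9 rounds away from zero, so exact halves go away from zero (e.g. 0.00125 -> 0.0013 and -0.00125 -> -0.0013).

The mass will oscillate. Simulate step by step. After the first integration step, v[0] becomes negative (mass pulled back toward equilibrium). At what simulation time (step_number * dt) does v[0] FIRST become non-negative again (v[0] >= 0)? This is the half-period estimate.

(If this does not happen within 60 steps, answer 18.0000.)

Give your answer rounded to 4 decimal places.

Step 0: x=[9.4000] v=[0.0000]
Step 1: x=[8.9788] v=[-1.4040]
Step 2: x=[8.2047] v=[-2.5805]
Step 3: x=[7.2030] v=[-3.3391]
Step 4: x=[6.1360] v=[-3.5567]
Step 5: x=[5.1766] v=[-3.1981]
Step 6: x=[4.4802] v=[-2.3215]
Step 7: x=[4.1596] v=[-1.0688]
Step 8: x=[4.2667] v=[0.3570]
First v>=0 after going negative at step 8, time=2.4000

Answer: 2.4000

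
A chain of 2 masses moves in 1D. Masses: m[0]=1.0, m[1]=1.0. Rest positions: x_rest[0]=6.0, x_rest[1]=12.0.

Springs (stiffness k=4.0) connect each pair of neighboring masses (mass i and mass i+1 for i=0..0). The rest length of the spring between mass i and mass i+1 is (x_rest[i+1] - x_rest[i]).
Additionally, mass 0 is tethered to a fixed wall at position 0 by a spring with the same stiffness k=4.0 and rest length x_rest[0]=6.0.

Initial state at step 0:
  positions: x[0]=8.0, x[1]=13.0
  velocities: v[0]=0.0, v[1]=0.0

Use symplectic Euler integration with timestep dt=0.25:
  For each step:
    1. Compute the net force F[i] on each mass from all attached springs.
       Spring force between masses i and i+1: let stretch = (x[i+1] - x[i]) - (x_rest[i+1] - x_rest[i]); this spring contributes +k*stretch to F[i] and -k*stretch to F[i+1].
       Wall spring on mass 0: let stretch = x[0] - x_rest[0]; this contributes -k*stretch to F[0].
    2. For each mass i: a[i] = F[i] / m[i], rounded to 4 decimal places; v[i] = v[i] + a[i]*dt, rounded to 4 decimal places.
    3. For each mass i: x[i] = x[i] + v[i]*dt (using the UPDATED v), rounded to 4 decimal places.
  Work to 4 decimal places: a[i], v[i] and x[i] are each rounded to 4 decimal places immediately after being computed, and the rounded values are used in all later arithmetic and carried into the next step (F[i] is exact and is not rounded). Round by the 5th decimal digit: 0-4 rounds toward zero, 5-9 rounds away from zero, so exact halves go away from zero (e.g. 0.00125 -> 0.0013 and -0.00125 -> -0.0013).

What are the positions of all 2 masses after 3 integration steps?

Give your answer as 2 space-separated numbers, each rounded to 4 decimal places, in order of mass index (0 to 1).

Answer: 5.4063 13.4219

Derivation:
Step 0: x=[8.0000 13.0000] v=[0.0000 0.0000]
Step 1: x=[7.2500 13.2500] v=[-3.0000 1.0000]
Step 2: x=[6.1875 13.5000] v=[-4.2500 1.0000]
Step 3: x=[5.4063 13.4219] v=[-3.1250 -0.3125]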